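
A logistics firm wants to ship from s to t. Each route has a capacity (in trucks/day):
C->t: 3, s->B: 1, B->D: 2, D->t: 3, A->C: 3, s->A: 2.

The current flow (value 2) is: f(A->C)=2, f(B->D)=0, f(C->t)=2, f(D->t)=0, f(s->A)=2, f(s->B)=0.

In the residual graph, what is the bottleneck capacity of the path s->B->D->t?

1

Residual capacities along the path: s->B: 1, B->D: 2, D->t: 3.
Minimum is 1.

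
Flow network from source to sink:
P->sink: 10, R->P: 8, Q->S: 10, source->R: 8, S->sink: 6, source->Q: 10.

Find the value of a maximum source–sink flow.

14

Augment source->Q->S->sink: bottleneck 6. Total 6.
Augment source->R->P->sink: bottleneck 8. Total 14.
No augmenting path remains in the residual graph.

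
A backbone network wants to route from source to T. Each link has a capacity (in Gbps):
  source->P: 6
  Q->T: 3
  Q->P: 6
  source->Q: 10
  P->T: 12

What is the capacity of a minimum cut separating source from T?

Max flow = 15 (via 3 augmenting paths).
In the residual at optimum, the set reachable from source is {Q, source}.
Cut edges: source->P (cap 6), Q->P (cap 6), Q->T (cap 3). Sum = 15.

15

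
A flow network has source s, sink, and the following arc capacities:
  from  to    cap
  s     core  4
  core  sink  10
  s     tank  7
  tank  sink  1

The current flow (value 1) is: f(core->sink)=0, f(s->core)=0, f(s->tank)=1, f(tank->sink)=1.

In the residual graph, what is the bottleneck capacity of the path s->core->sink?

4

Residual capacities along the path: s->core: 4, core->sink: 10.
Minimum is 4.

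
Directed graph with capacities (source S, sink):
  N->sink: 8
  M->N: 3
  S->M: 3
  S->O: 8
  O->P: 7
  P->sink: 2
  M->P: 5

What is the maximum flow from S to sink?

Augment S->O->P->sink: bottleneck 2. Total 2.
Augment S->M->N->sink: bottleneck 3. Total 5.
No augmenting path remains in the residual graph.

5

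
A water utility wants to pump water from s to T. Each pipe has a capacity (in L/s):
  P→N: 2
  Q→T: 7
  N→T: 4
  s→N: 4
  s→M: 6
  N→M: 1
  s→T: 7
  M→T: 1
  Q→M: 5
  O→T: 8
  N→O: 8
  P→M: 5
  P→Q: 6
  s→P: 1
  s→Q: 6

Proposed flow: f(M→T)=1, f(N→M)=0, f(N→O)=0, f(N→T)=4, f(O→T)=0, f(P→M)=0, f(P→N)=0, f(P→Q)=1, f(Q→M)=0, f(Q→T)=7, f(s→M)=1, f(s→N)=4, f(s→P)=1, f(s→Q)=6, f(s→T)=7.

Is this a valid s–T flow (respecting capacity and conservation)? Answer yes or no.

Every edge has 0 ≤ f(e) ≤ cap(e).
At each intermediate node, inflow equals outflow.

Yes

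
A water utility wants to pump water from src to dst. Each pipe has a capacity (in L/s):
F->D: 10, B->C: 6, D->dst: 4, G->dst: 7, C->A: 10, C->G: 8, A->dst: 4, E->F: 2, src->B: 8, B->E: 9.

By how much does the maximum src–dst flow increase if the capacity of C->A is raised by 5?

0

Original max flow = 8.
Edge C->A does not cross the min cut (source side {src}), so extra capacity there cannot help.
New max flow = 8. Increase = 0.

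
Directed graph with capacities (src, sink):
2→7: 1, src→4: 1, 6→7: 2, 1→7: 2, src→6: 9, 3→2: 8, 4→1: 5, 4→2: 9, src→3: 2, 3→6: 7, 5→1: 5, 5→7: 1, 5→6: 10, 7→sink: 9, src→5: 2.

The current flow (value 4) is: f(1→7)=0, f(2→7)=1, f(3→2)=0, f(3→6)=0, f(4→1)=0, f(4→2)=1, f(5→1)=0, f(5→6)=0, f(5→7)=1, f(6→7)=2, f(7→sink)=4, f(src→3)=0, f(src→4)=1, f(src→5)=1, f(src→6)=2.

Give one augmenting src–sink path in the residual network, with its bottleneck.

Residual along src→5→1→7→sink: src→5: 1, 5→1: 5, 1→7: 2, 7→sink: 5.
Bottleneck = min = 1.

src→5→1→7→sink, bottleneck 1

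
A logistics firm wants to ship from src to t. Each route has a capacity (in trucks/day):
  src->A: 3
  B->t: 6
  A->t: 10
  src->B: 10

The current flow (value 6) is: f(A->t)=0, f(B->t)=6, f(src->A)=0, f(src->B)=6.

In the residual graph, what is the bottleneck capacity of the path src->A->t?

3

Residual capacities along the path: src->A: 3, A->t: 10.
Minimum is 3.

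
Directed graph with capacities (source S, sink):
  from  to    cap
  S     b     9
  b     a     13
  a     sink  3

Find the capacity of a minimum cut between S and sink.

Max flow = 3 (via 1 augmenting path).
In the residual at optimum, the set reachable from S is {S, a, b}.
Cut edges: a→sink (cap 3). Sum = 3.

3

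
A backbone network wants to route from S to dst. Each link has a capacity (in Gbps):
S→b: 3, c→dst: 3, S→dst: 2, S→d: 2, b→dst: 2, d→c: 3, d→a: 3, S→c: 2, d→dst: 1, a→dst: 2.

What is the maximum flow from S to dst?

Augment S→dst: bottleneck 2. Total 2.
Augment S→d→dst: bottleneck 1. Total 3.
Augment S→c→dst: bottleneck 2. Total 5.
Augment S→b→dst: bottleneck 2. Total 7.
Augment S→d→a→dst: bottleneck 1. Total 8.
No augmenting path remains in the residual graph.

8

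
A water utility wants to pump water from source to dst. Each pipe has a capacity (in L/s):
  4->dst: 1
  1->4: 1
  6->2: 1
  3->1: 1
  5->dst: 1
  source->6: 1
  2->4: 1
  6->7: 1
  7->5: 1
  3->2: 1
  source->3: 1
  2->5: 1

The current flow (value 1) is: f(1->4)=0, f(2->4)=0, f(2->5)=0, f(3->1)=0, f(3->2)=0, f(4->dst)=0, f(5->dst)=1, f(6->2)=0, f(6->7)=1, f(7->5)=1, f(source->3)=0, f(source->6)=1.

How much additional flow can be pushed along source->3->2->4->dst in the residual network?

1

Residual capacities along the path: source->3: 1, 3->2: 1, 2->4: 1, 4->dst: 1.
Minimum is 1.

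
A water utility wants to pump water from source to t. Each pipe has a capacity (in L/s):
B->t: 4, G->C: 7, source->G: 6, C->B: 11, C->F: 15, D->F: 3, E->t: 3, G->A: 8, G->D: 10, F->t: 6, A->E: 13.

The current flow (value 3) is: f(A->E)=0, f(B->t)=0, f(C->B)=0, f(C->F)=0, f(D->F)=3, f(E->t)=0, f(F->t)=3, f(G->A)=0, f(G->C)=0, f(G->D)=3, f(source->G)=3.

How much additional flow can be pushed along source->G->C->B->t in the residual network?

Residual capacities along the path: source->G: 3, G->C: 7, C->B: 11, B->t: 4.
Minimum is 3.

3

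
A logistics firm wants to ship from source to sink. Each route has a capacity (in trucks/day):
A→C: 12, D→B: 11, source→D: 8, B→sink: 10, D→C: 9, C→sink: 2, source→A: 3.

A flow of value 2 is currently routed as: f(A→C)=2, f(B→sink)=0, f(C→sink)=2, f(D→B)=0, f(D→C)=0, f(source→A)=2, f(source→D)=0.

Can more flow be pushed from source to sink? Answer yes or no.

Residual path source→D→B→sink has bottleneck 8 > 0.
Pushing 8 along it raises the flow to 10, so the given flow is not maximum.

Yes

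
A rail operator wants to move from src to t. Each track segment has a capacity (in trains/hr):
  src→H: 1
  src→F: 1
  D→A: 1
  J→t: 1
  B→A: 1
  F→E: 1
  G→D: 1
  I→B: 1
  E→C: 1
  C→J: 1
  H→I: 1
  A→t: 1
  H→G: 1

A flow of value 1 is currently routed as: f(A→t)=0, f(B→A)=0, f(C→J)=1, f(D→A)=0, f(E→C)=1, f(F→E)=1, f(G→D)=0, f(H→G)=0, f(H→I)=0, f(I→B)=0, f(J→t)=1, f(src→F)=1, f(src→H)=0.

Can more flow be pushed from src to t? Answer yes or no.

Residual path src→H→I→B→A→t has bottleneck 1 > 0.
Pushing 1 along it raises the flow to 2, so the given flow is not maximum.

Yes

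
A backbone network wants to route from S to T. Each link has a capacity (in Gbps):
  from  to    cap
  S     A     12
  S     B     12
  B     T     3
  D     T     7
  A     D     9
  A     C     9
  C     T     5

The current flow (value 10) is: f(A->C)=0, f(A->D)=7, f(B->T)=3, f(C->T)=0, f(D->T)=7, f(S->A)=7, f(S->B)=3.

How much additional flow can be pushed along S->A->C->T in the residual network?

Residual capacities along the path: S->A: 5, A->C: 9, C->T: 5.
Minimum is 5.

5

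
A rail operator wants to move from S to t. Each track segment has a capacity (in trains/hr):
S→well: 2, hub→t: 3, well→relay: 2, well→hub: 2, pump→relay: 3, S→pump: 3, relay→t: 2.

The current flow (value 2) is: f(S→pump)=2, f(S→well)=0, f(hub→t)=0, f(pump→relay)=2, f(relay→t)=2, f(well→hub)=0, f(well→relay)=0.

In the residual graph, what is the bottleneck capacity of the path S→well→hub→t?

2

Residual capacities along the path: S→well: 2, well→hub: 2, hub→t: 3.
Minimum is 2.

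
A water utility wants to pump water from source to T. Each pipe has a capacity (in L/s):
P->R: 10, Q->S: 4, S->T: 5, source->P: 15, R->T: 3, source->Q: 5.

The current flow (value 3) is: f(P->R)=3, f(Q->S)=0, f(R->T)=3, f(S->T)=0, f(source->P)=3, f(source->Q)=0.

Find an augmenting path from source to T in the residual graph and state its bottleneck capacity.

source->Q->S->T, bottleneck 4

Residual along source->Q->S->T: source->Q: 5, Q->S: 4, S->T: 5.
Bottleneck = min = 4.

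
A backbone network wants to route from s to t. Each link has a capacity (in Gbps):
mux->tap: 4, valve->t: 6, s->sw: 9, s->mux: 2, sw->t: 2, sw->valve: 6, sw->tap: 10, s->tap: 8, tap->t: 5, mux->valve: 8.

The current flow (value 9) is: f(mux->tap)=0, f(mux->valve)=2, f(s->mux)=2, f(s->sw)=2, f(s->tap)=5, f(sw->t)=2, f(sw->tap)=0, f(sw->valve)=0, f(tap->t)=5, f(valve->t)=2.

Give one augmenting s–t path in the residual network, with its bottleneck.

s->sw->valve->t, bottleneck 4

Residual along s->sw->valve->t: s->sw: 7, sw->valve: 6, valve->t: 4.
Bottleneck = min = 4.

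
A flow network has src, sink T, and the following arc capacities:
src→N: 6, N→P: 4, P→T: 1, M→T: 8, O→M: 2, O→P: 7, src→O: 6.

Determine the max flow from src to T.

Augment src→O→M→T: bottleneck 2. Total 2.
Augment src→O→P→T: bottleneck 1. Total 3.
No augmenting path remains in the residual graph.

3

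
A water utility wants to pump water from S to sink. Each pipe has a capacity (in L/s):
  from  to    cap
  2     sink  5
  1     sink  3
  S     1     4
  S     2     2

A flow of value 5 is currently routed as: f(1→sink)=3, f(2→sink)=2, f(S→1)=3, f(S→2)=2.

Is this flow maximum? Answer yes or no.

Yes

Residual reachable from S: {1, S}; sink is not reachable.
Saturated cut: S→2, 1→sink with total capacity 5 = current flow value. Flow is maximum.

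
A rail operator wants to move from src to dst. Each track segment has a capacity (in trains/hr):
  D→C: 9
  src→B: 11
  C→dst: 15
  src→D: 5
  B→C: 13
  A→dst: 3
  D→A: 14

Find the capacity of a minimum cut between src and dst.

16

Max flow = 16 (via 3 augmenting paths).
In the residual at optimum, the set reachable from src is {src}.
Cut edges: src→D (cap 5), src→B (cap 11). Sum = 16.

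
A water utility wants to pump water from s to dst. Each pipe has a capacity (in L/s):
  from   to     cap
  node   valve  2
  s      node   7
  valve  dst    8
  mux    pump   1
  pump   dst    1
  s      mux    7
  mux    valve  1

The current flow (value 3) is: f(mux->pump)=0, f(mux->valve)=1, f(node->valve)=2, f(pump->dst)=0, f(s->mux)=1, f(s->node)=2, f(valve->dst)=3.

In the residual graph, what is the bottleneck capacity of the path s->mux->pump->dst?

1

Residual capacities along the path: s->mux: 6, mux->pump: 1, pump->dst: 1.
Minimum is 1.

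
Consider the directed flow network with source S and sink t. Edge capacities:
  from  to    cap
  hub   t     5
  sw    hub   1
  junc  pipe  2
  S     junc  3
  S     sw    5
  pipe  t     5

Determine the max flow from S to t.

3

Augment S→junc→pipe→t: bottleneck 2. Total 2.
Augment S→sw→hub→t: bottleneck 1. Total 3.
No augmenting path remains in the residual graph.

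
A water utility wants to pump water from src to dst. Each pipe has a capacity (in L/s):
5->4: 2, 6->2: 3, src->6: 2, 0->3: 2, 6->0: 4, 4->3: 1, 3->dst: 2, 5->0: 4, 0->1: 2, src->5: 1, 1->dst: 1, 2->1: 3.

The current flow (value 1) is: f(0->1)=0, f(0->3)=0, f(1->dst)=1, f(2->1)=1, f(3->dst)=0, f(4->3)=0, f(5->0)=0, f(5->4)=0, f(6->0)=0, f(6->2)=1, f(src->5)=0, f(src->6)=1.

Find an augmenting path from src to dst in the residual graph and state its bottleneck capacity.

Residual along src->6->0->3->dst: src->6: 1, 6->0: 4, 0->3: 2, 3->dst: 2.
Bottleneck = min = 1.

src->6->0->3->dst, bottleneck 1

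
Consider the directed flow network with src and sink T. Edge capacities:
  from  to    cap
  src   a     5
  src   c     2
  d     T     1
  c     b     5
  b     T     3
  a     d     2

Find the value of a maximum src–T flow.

Augment src->c->b->T: bottleneck 2. Total 2.
Augment src->a->d->T: bottleneck 1. Total 3.
No augmenting path remains in the residual graph.

3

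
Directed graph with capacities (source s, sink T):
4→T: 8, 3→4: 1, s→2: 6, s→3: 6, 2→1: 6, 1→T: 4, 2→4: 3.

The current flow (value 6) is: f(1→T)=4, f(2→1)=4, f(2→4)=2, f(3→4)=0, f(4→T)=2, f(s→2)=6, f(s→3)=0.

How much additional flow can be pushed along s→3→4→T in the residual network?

Residual capacities along the path: s→3: 6, 3→4: 1, 4→T: 6.
Minimum is 1.

1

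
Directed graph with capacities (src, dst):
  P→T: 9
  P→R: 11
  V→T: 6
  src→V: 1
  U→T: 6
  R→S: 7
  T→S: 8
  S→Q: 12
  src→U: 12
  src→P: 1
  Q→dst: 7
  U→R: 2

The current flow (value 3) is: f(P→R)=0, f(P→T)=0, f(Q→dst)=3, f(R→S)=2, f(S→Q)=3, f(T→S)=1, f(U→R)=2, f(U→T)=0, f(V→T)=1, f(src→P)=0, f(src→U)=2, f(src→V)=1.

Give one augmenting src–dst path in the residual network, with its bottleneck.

src→U→T→S→Q→dst, bottleneck 4

Residual along src→U→T→S→Q→dst: src→U: 10, U→T: 6, T→S: 7, S→Q: 9, Q→dst: 4.
Bottleneck = min = 4.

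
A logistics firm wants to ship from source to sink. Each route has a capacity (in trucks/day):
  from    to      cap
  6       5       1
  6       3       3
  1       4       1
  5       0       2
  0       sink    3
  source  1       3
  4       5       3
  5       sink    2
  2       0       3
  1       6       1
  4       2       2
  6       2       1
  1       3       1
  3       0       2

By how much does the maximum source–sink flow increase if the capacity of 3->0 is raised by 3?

0

Original max flow = 3.
Edge 3->0 does not cross the min cut (source side {source}), so extra capacity there cannot help.
New max flow = 3. Increase = 0.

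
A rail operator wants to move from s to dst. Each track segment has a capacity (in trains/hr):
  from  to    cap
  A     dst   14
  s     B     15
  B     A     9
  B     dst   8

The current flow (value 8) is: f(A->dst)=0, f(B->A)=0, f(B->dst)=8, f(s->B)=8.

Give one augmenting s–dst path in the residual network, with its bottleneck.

Residual along s->B->A->dst: s->B: 7, B->A: 9, A->dst: 14.
Bottleneck = min = 7.

s->B->A->dst, bottleneck 7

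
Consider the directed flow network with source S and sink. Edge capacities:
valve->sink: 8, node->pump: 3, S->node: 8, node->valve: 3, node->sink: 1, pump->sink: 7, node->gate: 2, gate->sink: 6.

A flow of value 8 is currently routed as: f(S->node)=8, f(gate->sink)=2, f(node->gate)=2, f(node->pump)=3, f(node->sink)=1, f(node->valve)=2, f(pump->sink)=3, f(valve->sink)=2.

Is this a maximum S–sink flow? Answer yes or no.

Residual reachable from S: {S}; sink is not reachable.
Saturated cut: S->node with total capacity 8 = current flow value. Flow is maximum.

Yes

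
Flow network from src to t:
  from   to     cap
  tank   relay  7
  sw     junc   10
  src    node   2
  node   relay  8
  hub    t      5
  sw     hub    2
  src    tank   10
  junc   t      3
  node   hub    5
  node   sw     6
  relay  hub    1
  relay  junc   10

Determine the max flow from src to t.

6

Augment src->node->hub->t: bottleneck 2. Total 2.
Augment src->tank->relay->hub->t: bottleneck 1. Total 3.
Augment src->tank->relay->junc->t: bottleneck 3. Total 6.
No augmenting path remains in the residual graph.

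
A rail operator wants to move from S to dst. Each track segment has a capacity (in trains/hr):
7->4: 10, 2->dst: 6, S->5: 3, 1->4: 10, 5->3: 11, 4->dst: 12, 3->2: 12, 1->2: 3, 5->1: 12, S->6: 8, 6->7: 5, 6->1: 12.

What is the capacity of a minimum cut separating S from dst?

11

Max flow = 11 (via 3 augmenting paths).
In the residual at optimum, the set reachable from S is {S}.
Cut edges: S->5 (cap 3), S->6 (cap 8). Sum = 11.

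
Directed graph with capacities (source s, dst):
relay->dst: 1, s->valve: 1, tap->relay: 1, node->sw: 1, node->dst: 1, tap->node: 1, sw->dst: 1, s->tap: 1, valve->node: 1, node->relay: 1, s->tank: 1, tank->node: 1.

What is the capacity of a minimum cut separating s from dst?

Max flow = 3 (via 3 augmenting paths).
In the residual at optimum, the set reachable from s is {s}.
Cut edges: s->tank (cap 1), s->tap (cap 1), s->valve (cap 1). Sum = 3.

3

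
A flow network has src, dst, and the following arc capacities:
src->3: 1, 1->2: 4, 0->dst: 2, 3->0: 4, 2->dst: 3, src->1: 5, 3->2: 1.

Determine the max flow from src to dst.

Augment src->1->2->dst: bottleneck 3. Total 3.
Augment src->3->0->dst: bottleneck 1. Total 4.
No augmenting path remains in the residual graph.

4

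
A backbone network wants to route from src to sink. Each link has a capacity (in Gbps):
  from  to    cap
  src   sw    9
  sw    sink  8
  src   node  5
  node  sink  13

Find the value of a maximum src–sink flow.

13

Augment src->sw->sink: bottleneck 8. Total 8.
Augment src->node->sink: bottleneck 5. Total 13.
No augmenting path remains in the residual graph.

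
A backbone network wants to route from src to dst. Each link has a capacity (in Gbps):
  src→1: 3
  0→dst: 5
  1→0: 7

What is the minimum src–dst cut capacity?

3

Max flow = 3 (via 1 augmenting path).
In the residual at optimum, the set reachable from src is {src}.
Cut edges: src→1 (cap 3). Sum = 3.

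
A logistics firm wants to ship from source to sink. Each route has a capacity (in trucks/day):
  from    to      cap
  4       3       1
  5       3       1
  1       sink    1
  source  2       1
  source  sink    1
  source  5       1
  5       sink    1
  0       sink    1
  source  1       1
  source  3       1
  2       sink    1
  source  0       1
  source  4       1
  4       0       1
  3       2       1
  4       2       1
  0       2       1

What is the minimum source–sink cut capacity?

5

Max flow = 5 (via 5 augmenting paths).
In the residual at optimum, the set reachable from source is {0, 2, 3, 4, source}.
Cut edges: source→5 (cap 1), source→1 (cap 1), source→sink (cap 1), 0→sink (cap 1), 2→sink (cap 1). Sum = 5.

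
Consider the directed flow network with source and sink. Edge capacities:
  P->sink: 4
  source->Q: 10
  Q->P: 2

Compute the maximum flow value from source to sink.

2

Augment source->Q->P->sink: bottleneck 2. Total 2.
No augmenting path remains in the residual graph.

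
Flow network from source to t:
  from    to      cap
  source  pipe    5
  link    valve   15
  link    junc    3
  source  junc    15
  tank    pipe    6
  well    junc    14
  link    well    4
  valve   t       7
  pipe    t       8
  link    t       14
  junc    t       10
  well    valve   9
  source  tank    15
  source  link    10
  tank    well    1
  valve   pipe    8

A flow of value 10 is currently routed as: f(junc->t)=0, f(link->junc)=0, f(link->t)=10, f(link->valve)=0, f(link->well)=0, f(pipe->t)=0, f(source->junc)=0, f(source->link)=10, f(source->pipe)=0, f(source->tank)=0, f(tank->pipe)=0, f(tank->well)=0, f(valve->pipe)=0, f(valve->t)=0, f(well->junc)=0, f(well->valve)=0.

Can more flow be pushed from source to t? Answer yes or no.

Residual path source->junc->t has bottleneck 10 > 0.
Pushing 10 along it raises the flow to 20, so the given flow is not maximum.

Yes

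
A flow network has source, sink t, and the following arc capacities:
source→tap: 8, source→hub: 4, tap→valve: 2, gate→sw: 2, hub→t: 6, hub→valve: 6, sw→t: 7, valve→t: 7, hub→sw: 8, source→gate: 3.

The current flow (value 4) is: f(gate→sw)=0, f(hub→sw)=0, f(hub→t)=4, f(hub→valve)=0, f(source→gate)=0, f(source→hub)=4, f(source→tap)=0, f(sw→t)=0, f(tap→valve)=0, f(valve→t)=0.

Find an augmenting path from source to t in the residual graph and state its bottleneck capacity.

source→gate→sw→t, bottleneck 2

Residual along source→gate→sw→t: source→gate: 3, gate→sw: 2, sw→t: 7.
Bottleneck = min = 2.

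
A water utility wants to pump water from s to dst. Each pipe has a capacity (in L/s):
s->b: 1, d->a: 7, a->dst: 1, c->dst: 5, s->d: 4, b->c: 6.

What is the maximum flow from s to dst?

2

Augment s->d->a->dst: bottleneck 1. Total 1.
Augment s->b->c->dst: bottleneck 1. Total 2.
No augmenting path remains in the residual graph.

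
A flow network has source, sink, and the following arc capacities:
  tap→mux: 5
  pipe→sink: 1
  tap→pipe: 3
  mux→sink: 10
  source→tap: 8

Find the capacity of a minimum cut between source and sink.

6

Max flow = 6 (via 2 augmenting paths).
In the residual at optimum, the set reachable from source is {pipe, source, tap}.
Cut edges: tap→mux (cap 5), pipe→sink (cap 1). Sum = 6.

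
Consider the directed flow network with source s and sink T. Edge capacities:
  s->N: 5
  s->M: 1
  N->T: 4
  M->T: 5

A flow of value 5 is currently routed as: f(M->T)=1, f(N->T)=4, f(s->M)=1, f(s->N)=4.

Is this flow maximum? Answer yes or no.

Residual reachable from s: {N, s}; T is not reachable.
Saturated cut: s->M, N->T with total capacity 5 = current flow value. Flow is maximum.

Yes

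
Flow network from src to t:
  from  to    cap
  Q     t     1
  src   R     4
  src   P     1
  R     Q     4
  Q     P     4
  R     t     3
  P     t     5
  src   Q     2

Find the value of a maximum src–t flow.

Augment src->R->t: bottleneck 3. Total 3.
Augment src->Q->t: bottleneck 1. Total 4.
Augment src->P->t: bottleneck 1. Total 5.
Augment src->Q->P->t: bottleneck 1. Total 6.
Augment src->R->Q->P->t: bottleneck 1. Total 7.
No augmenting path remains in the residual graph.

7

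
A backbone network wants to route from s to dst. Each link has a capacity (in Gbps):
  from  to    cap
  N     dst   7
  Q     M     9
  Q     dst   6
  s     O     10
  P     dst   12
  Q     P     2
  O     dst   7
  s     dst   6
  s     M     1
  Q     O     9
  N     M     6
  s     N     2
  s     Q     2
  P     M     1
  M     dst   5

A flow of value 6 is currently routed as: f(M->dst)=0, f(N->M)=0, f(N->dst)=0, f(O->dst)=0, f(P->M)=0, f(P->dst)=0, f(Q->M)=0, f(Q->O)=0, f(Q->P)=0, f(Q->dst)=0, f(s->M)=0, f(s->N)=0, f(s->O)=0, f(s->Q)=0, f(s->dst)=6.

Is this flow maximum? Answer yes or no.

Residual path s->Q->dst has bottleneck 2 > 0.
Pushing 2 along it raises the flow to 8, so the given flow is not maximum.

No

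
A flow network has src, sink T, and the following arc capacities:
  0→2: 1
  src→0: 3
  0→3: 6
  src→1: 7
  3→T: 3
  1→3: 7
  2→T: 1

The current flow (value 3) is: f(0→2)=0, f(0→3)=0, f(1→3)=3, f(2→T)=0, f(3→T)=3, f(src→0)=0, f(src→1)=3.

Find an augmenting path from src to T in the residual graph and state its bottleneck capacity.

src→0→2→T, bottleneck 1

Residual along src→0→2→T: src→0: 3, 0→2: 1, 2→T: 1.
Bottleneck = min = 1.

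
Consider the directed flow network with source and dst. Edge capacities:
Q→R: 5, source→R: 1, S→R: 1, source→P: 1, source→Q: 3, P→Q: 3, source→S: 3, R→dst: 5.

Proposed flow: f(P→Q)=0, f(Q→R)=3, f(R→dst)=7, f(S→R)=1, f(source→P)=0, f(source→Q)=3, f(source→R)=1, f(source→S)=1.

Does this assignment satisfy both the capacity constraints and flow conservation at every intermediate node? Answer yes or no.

No

Capacity violated on R→dst: flow 7 > capacity 5.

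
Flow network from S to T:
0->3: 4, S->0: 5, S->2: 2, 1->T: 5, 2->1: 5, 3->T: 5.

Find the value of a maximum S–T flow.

6

Augment S->0->3->T: bottleneck 4. Total 4.
Augment S->2->1->T: bottleneck 2. Total 6.
No augmenting path remains in the residual graph.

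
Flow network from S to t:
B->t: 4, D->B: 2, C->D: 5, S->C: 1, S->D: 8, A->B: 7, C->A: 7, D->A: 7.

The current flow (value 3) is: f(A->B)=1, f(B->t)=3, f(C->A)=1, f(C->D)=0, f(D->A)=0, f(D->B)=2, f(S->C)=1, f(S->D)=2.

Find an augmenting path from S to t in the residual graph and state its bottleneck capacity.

S->D->A->B->t, bottleneck 1

Residual along S->D->A->B->t: S->D: 6, D->A: 7, A->B: 6, B->t: 1.
Bottleneck = min = 1.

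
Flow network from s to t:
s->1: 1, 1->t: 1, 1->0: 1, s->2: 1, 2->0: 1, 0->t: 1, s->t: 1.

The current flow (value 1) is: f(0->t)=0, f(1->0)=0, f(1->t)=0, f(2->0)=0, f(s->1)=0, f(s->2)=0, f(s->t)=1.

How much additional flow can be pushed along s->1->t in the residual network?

Residual capacities along the path: s->1: 1, 1->t: 1.
Minimum is 1.

1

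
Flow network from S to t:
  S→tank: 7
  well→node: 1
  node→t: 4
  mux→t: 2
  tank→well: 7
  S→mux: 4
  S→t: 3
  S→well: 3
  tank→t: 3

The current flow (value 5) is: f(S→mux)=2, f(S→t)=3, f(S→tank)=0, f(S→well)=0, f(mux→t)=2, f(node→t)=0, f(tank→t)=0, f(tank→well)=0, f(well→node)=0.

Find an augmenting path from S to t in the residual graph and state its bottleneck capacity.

Residual along S→tank→t: S→tank: 7, tank→t: 3.
Bottleneck = min = 3.

S→tank→t, bottleneck 3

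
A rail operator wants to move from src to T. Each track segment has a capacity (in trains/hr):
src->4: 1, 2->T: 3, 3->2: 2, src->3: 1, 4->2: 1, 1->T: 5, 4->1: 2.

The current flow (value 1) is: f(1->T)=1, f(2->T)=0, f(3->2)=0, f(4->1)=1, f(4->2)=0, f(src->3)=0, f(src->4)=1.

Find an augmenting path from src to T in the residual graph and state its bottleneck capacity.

Residual along src->3->2->T: src->3: 1, 3->2: 2, 2->T: 3.
Bottleneck = min = 1.

src->3->2->T, bottleneck 1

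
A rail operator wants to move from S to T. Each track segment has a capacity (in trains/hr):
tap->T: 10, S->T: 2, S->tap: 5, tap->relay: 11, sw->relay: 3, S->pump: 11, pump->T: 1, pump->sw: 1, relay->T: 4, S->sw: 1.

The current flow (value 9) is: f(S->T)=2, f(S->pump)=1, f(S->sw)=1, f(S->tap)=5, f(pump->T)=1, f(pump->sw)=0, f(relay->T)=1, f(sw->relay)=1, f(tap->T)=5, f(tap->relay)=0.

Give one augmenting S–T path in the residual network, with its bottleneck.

S->pump->sw->relay->T, bottleneck 1

Residual along S->pump->sw->relay->T: S->pump: 10, pump->sw: 1, sw->relay: 2, relay->T: 3.
Bottleneck = min = 1.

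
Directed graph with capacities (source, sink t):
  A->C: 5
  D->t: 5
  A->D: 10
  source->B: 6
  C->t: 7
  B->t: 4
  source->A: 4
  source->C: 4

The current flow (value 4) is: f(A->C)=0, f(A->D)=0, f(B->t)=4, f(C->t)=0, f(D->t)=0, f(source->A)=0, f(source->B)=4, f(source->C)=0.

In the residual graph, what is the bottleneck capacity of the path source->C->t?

4

Residual capacities along the path: source->C: 4, C->t: 7.
Minimum is 4.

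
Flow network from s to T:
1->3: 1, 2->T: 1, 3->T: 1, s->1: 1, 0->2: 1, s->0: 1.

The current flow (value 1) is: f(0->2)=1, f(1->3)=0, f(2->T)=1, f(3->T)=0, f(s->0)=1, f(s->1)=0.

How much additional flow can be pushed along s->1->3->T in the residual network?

Residual capacities along the path: s->1: 1, 1->3: 1, 3->T: 1.
Minimum is 1.

1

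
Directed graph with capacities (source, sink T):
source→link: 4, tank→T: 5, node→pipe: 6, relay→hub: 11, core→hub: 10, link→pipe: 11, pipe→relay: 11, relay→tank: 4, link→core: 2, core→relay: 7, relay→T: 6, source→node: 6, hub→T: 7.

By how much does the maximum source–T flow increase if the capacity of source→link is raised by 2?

2

Original max flow = 10.
After raising cap(source→link), augmenting paths through that edge carry 2 more units.
New max flow = 12. Increase = 2.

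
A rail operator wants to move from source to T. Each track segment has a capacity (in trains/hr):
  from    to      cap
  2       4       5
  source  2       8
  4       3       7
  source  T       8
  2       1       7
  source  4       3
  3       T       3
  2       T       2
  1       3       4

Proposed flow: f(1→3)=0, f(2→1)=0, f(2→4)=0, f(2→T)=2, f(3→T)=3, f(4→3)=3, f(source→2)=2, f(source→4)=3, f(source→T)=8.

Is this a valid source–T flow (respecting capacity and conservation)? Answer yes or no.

Yes

Every edge has 0 ≤ f(e) ≤ cap(e).
At each intermediate node, inflow equals outflow.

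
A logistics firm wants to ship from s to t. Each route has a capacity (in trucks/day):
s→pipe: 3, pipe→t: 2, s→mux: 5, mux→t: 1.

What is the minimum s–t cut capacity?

3

Max flow = 3 (via 2 augmenting paths).
In the residual at optimum, the set reachable from s is {mux, pipe, s}.
Cut edges: mux→t (cap 1), pipe→t (cap 2). Sum = 3.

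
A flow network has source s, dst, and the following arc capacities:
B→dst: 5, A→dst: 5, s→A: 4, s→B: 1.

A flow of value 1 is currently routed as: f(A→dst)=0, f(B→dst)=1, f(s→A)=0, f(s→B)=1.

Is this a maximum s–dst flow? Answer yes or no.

Residual path s→A→dst has bottleneck 4 > 0.
Pushing 4 along it raises the flow to 5, so the given flow is not maximum.

No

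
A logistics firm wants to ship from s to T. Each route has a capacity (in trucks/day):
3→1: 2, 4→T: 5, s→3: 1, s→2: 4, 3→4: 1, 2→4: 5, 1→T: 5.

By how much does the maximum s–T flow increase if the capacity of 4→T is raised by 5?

0

Original max flow = 5.
Edge 4→T does not cross the min cut (source side {s}), so extra capacity there cannot help.
New max flow = 5. Increase = 0.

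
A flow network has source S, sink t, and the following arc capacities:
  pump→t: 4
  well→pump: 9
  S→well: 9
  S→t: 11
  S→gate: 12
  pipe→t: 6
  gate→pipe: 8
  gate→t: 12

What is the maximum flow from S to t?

Augment S→t: bottleneck 11. Total 11.
Augment S→gate→t: bottleneck 12. Total 23.
Augment S→well→pump→t: bottleneck 4. Total 27.
No augmenting path remains in the residual graph.

27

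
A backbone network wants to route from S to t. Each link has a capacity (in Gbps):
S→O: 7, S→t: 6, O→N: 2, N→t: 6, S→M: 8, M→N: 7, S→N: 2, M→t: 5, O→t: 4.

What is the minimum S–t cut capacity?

21

Max flow = 21 (via 6 augmenting paths).
In the residual at optimum, the set reachable from S is {M, N, O, S}.
Cut edges: S→t (cap 6), M→t (cap 5), O→t (cap 4), N→t (cap 6). Sum = 21.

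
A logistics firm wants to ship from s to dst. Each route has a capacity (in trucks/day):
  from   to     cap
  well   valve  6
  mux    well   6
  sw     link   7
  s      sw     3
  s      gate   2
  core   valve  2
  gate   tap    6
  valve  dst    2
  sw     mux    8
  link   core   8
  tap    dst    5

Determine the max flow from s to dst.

Augment s->gate->tap->dst: bottleneck 2. Total 2.
Augment s->sw->mux->well->valve->dst: bottleneck 2. Total 4.
No augmenting path remains in the residual graph.

4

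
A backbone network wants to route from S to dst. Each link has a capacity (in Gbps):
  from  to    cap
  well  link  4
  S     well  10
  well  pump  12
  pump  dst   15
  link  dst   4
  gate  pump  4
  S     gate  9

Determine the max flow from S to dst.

14

Augment S->well->link->dst: bottleneck 4. Total 4.
Augment S->well->pump->dst: bottleneck 6. Total 10.
Augment S->gate->pump->dst: bottleneck 4. Total 14.
No augmenting path remains in the residual graph.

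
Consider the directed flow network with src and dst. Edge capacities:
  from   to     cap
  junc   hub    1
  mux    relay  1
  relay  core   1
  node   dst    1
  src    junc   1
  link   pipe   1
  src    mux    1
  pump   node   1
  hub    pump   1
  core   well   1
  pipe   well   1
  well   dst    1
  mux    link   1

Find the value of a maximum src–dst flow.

2

Augment src->mux->relay->core->well->dst: bottleneck 1. Total 1.
Augment src->junc->hub->pump->node->dst: bottleneck 1. Total 2.
No augmenting path remains in the residual graph.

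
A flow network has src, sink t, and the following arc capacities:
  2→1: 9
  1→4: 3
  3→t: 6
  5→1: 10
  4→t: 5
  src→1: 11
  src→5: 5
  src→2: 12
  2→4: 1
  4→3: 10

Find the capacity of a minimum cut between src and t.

4

Max flow = 4 (via 2 augmenting paths).
In the residual at optimum, the set reachable from src is {1, 2, 5, src}.
Cut edges: 2→4 (cap 1), 1→4 (cap 3). Sum = 4.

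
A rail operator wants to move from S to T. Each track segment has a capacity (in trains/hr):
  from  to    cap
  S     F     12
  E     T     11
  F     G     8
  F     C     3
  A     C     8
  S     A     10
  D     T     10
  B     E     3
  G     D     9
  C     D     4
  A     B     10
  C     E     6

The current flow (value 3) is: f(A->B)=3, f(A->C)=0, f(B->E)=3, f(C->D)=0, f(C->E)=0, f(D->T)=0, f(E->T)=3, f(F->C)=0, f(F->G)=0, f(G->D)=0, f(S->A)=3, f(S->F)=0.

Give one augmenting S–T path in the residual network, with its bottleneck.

Residual along S->A->C->E->T: S->A: 7, A->C: 8, C->E: 6, E->T: 8.
Bottleneck = min = 6.

S->A->C->E->T, bottleneck 6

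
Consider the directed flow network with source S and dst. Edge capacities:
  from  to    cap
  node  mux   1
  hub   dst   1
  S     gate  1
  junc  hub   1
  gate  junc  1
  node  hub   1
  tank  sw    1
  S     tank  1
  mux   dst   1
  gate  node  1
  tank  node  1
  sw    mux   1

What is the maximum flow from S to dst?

2

Augment S→gate→junc→hub→dst: bottleneck 1. Total 1.
Augment S→tank→node→mux→dst: bottleneck 1. Total 2.
No augmenting path remains in the residual graph.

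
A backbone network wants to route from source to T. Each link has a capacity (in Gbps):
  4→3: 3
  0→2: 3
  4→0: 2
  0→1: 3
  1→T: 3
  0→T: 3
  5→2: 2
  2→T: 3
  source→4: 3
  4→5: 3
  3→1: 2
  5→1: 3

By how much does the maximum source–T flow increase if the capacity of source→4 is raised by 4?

4

Original max flow = 3.
After raising cap(source→4), augmenting paths through that edge carry 4 more units.
New max flow = 7. Increase = 4.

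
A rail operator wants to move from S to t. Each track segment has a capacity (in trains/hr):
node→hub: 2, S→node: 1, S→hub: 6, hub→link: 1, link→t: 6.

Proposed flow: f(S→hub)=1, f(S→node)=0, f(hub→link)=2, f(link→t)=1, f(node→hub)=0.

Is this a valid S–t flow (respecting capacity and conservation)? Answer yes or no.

No

Capacity violated on hub→link: flow 2 > capacity 1.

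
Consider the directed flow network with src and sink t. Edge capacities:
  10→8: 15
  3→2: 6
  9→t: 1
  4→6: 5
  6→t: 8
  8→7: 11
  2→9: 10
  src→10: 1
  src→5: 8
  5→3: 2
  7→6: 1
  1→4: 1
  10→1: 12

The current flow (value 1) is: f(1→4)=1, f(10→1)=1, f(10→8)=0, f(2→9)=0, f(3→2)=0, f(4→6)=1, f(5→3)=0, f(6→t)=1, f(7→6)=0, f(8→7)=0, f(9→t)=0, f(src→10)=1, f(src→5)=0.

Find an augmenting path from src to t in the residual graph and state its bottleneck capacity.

Residual along src→5→3→2→9→t: src→5: 8, 5→3: 2, 3→2: 6, 2→9: 10, 9→t: 1.
Bottleneck = min = 1.

src→5→3→2→9→t, bottleneck 1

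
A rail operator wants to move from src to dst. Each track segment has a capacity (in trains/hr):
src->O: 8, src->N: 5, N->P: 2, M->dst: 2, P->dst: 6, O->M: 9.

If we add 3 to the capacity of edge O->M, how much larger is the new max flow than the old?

0

Original max flow = 4.
Edge O->M does not cross the min cut (source side {M, N, O, src}), so extra capacity there cannot help.
New max flow = 4. Increase = 0.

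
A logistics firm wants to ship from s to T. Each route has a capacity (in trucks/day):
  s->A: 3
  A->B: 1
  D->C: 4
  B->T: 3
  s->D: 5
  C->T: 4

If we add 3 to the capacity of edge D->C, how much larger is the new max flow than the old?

Original max flow = 5.
Even with extra capacity on D->C, another cut of capacity 5 remains binding.
New max flow = 5. Increase = 0.

0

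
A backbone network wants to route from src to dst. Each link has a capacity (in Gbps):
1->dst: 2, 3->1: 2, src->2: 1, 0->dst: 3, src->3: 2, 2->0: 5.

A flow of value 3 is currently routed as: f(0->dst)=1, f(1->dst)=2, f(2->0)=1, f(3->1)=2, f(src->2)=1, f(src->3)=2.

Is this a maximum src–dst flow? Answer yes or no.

Yes

Residual reachable from src: {src}; dst is not reachable.
Saturated cut: src->3, src->2 with total capacity 3 = current flow value. Flow is maximum.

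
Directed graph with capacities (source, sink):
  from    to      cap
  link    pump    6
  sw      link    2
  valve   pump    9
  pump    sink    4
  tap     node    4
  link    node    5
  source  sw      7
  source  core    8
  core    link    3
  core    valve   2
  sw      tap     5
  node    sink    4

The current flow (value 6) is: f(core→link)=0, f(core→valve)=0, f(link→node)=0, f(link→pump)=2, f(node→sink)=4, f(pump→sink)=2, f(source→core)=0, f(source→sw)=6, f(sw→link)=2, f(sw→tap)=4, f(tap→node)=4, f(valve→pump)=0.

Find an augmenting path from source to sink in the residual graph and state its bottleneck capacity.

Residual along source→core→link→pump→sink: source→core: 8, core→link: 3, link→pump: 4, pump→sink: 2.
Bottleneck = min = 2.

source→core→link→pump→sink, bottleneck 2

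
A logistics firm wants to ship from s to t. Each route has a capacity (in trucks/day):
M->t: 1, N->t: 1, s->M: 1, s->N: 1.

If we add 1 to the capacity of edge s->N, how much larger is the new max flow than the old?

Original max flow = 2.
Even with extra capacity on s->N, another cut of capacity 2 remains binding.
New max flow = 2. Increase = 0.

0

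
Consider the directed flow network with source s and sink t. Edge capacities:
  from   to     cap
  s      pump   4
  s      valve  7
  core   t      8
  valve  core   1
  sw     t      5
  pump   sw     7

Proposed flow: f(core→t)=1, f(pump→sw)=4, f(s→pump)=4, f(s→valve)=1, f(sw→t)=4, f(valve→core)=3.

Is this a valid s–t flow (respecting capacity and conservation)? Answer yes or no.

No

Capacity violated on valve→core: flow 3 > capacity 1.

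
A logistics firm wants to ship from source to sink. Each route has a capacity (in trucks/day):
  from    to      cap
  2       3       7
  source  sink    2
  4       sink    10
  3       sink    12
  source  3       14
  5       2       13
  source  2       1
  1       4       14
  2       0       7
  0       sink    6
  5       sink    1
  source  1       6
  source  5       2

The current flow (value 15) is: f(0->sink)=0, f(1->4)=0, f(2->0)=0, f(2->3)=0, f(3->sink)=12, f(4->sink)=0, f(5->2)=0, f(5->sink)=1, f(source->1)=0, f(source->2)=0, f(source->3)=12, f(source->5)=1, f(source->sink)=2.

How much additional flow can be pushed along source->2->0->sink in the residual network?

1

Residual capacities along the path: source->2: 1, 2->0: 7, 0->sink: 6.
Minimum is 1.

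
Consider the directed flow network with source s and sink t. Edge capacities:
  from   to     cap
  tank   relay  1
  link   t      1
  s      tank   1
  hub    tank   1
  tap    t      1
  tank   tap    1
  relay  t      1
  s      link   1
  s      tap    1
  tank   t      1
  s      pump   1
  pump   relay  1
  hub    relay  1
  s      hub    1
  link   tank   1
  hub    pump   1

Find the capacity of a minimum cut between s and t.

Max flow = 4 (via 4 augmenting paths).
In the residual at optimum, the set reachable from s is {hub, pump, relay, s, tank, tap}.
Cut edges: s→link (cap 1), tank→t (cap 1), relay→t (cap 1), tap→t (cap 1). Sum = 4.

4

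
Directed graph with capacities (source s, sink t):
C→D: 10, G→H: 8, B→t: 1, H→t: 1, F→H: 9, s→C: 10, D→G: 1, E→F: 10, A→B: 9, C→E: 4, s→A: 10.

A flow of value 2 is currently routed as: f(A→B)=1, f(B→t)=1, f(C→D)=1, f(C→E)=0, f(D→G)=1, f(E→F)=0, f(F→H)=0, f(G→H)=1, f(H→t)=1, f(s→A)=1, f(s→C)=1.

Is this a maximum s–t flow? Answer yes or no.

Yes

Residual reachable from s: {A, B, C, D, E, F, G, H, s}; t is not reachable.
Saturated cut: B→t, H→t with total capacity 2 = current flow value. Flow is maximum.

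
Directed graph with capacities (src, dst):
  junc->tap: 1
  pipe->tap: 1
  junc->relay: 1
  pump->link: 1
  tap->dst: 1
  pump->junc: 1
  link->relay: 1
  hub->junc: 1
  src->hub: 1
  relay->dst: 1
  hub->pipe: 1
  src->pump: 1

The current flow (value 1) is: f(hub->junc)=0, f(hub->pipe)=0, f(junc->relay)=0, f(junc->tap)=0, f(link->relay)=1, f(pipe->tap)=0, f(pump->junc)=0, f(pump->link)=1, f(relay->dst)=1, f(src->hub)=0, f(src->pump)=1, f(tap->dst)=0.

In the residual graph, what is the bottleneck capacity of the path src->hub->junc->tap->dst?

1

Residual capacities along the path: src->hub: 1, hub->junc: 1, junc->tap: 1, tap->dst: 1.
Minimum is 1.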